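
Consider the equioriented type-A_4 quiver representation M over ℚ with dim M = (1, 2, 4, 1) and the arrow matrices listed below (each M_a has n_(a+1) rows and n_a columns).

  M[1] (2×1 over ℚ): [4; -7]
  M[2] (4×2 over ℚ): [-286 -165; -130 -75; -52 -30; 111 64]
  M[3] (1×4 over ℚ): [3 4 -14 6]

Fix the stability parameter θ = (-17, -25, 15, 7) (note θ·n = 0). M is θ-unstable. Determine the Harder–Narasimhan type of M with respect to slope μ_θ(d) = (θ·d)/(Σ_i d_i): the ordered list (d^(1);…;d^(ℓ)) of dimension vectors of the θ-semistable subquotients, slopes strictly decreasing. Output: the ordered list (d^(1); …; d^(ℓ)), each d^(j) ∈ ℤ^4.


Via rank(M_{q-1}∘⋯∘M_p): M ≅ I[1,4], I[2,3], I[3,3]^2.
μ_θ-semistable layers: μ^(1)=15; μ^(2)=11; μ^(3)=-21; μ^(4)=-25

((0, 0, 3, 0); (0, 0, 1, 1); (1, 1, 0, 0); (0, 1, 0, 0))


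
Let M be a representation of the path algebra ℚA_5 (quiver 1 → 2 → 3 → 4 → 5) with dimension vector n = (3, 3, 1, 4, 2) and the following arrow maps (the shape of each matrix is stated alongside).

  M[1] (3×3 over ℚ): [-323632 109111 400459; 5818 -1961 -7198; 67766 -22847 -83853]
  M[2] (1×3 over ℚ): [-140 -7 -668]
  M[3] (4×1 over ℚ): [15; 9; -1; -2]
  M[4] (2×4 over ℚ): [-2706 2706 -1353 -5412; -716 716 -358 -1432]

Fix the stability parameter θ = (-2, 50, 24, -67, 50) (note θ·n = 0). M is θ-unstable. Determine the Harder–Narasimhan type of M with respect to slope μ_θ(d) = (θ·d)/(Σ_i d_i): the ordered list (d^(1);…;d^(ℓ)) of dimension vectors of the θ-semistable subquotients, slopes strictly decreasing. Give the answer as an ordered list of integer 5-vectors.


Via rank(M_{q-1}∘⋯∘M_p): M ≅ I[1,2]^2, I[1,5], I[4,4]^3, I[5,5].
μ_θ-semistable layers: μ^(1)=50; μ^(2)=7/3; μ^(3)=-2; μ^(4)=-67

((0, 2, 0, 0, 2); (0, 1, 1, 1, 0); (3, 0, 0, 0, 0); (0, 0, 0, 3, 0))


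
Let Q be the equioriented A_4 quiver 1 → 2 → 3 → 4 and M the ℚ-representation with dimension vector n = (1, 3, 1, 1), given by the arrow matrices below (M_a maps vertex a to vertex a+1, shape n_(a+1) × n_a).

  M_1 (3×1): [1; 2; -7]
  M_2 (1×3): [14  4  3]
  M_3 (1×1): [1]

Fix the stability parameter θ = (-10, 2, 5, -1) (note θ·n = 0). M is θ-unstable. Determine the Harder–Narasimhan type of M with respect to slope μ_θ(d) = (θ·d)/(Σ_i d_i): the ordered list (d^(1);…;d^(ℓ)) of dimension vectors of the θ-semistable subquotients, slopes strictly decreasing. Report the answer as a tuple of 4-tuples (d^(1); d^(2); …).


Barcode: M ≅ I[1,4], I[2,2]^2. HN layers by μ_θ (2 steps, strictly decreasing):
  μ^(1)=2; μ^(2)=-10

((0, 3, 1, 1); (1, 0, 0, 0))


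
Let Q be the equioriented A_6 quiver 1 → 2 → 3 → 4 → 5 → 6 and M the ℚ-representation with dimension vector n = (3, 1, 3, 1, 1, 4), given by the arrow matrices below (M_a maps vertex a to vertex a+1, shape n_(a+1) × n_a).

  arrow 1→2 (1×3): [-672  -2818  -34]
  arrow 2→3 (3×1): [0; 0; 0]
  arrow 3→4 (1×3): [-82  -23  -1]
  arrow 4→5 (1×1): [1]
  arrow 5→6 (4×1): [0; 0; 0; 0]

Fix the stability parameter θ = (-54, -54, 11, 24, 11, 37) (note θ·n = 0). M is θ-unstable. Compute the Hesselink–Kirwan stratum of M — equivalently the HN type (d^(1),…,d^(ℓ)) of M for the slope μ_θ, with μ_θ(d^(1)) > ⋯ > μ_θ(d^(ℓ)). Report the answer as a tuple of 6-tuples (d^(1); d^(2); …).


Via rank(M_{q-1}∘⋯∘M_p): M ≅ I[1,1]^2, I[1,2], I[3,3]^2, I[3,5], I[6,6]^4.
μ_θ-semistable layers: μ^(1)=37; μ^(2)=35/2; μ^(3)=11; μ^(4)=-54

((0, 0, 0, 0, 0, 4); (0, 0, 0, 1, 1, 0); (0, 0, 3, 0, 0, 0); (3, 1, 0, 0, 0, 0))


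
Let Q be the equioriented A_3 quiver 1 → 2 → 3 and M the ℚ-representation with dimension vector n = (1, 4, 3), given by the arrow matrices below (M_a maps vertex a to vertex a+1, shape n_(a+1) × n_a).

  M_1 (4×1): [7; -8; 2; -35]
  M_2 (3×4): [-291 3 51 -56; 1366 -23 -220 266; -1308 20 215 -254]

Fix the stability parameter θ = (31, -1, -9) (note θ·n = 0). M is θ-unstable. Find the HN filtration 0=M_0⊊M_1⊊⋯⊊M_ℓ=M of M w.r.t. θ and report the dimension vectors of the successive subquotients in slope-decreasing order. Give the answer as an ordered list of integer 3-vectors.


Via rank(M_{q-1}∘⋯∘M_p): M ≅ I[1,3], I[2,2], I[2,3]^2.
μ_θ-semistable layers: μ^(1)=7; μ^(2)=-1; μ^(3)=-5

((1, 1, 1); (0, 1, 0); (0, 2, 2))


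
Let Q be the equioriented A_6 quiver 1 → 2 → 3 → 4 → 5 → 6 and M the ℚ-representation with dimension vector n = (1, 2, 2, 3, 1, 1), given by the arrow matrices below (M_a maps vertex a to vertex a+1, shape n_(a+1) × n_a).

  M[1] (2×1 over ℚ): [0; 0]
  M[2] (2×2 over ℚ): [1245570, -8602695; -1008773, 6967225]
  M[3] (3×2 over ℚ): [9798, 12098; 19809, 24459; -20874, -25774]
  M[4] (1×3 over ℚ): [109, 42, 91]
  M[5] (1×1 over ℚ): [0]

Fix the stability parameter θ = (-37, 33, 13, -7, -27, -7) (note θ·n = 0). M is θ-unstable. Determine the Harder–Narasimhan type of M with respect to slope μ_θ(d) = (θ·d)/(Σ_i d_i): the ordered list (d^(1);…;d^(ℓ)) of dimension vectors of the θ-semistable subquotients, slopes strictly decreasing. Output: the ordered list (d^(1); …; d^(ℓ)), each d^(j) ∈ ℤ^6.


Barcode: M ≅ I[1,1], I[2,3], I[2,5], I[4,4]^2, I[6,6]. HN layers by μ_θ (4 steps, strictly decreasing):
  μ^(1)=23; μ^(2)=3; μ^(3)=-7; μ^(4)=-37

((0, 1, 1, 0, 0, 0); (0, 1, 1, 1, 1, 0); (0, 0, 0, 2, 0, 1); (1, 0, 0, 0, 0, 0))


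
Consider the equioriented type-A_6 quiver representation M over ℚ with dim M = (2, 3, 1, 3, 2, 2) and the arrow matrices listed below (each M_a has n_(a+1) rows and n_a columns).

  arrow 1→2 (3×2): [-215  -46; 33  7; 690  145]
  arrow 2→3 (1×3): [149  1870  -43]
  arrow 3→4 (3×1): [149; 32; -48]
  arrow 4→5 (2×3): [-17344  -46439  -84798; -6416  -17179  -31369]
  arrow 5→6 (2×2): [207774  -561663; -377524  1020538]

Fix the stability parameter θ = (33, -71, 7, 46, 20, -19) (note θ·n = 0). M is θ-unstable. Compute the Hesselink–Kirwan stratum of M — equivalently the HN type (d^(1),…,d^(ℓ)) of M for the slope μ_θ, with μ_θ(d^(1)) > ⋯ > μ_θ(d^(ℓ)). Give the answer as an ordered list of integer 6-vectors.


Via rank(M_{q-1}∘⋯∘M_p): M ≅ I[1,2], I[1,4], I[2,2], I[4,5], I[4,6], I[6,6].
μ_θ-semistable layers: μ^(1)=46; μ^(2)=33; μ^(3)=47/3; μ^(4)=7; μ^(5)=-19; μ^(6)=-71

((0, 0, 0, 1, 0, 0); (0, 0, 0, 1, 1, 0); (0, 0, 0, 1, 1, 1); (0, 0, 1, 0, 0, 0); (2, 2, 0, 0, 0, 1); (0, 1, 0, 0, 0, 0))


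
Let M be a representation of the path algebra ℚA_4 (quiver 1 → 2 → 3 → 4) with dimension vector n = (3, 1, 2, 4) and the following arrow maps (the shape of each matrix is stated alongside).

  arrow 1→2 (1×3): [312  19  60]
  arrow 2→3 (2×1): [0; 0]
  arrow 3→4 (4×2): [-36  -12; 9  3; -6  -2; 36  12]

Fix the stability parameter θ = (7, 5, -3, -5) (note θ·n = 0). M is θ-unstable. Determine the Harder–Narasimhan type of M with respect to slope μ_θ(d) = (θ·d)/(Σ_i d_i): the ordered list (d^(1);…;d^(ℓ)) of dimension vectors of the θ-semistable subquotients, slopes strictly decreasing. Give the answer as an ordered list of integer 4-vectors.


Barcode: M ≅ I[1,1]^2, I[1,2], I[3,3], I[3,4], I[4,4]^3. HN layers by μ_θ (5 steps, strictly decreasing):
  μ^(1)=7; μ^(2)=6; μ^(3)=-3; μ^(4)=-4; μ^(5)=-5

((2, 0, 0, 0); (1, 1, 0, 0); (0, 0, 1, 0); (0, 0, 1, 1); (0, 0, 0, 3))


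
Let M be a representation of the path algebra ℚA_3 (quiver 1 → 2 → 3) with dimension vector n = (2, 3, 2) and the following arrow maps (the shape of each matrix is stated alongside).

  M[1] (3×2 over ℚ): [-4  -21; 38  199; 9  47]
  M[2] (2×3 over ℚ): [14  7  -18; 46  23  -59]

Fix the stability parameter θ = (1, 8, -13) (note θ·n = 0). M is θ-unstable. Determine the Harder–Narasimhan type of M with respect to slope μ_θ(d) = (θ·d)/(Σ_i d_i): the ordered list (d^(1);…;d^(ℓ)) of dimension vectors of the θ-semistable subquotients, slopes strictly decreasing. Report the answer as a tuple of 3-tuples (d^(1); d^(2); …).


Interval decomposition of M: I[1,3]^2, I[2,2].
HN type (ℓ=2): μ^(1)=8; μ^(2)=-4/3

((0, 1, 0); (2, 2, 2))


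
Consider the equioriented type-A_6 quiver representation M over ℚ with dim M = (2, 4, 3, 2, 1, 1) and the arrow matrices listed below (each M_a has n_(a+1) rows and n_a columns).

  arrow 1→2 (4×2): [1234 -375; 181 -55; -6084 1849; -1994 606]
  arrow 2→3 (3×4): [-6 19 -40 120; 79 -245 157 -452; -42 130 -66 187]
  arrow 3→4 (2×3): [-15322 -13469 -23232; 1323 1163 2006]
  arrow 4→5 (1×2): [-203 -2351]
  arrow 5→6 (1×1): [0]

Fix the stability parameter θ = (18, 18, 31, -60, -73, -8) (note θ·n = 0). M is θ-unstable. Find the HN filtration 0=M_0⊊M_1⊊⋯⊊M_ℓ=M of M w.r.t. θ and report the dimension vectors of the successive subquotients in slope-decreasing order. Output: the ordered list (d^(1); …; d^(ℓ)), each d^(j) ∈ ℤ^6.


Barcode: M ≅ I[1,2], I[1,5], I[2,3], I[2,4], I[6,6]. HN layers by μ_θ (5 steps, strictly decreasing):
  μ^(1)=31; μ^(2)=18; μ^(3)=-11/3; μ^(4)=-8; μ^(5)=-66/5

((0, 0, 1, 0, 0, 0); (1, 2, 0, 0, 0, 0); (0, 1, 1, 1, 0, 0); (0, 0, 0, 0, 0, 1); (1, 1, 1, 1, 1, 0))


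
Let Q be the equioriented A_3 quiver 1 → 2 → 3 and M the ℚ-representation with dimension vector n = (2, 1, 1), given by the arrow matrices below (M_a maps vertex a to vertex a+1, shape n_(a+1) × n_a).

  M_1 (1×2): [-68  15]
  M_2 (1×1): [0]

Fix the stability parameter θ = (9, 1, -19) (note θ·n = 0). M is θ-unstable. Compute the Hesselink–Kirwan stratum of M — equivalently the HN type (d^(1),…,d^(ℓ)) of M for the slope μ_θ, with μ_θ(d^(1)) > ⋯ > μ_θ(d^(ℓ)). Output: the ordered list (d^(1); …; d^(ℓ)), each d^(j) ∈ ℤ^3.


Via rank(M_{q-1}∘⋯∘M_p): M ≅ I[1,1], I[1,2], I[3,3].
μ_θ-semistable layers: μ^(1)=9; μ^(2)=5; μ^(3)=-19

((1, 0, 0); (1, 1, 0); (0, 0, 1))


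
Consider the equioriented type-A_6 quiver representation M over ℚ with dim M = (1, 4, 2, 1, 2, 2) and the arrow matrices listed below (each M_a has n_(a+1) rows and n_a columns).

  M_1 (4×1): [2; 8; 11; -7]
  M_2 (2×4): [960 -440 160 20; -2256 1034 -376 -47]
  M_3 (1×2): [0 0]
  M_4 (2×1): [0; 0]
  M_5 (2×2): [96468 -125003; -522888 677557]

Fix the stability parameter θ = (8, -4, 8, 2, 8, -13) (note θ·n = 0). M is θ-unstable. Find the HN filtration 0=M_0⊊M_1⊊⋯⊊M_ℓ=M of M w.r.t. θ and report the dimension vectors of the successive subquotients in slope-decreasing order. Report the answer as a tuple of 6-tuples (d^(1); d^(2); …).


Barcode: M ≅ I[1,3], I[2,2]^3, I[3,3], I[4,4], I[5,6]^2. HN layers by μ_θ (4 steps, strictly decreasing):
  μ^(1)=8; μ^(2)=2; μ^(3)=-5/2; μ^(4)=-4

((0, 0, 2, 0, 0, 0); (1, 1, 0, 1, 0, 0); (0, 0, 0, 0, 2, 2); (0, 3, 0, 0, 0, 0))


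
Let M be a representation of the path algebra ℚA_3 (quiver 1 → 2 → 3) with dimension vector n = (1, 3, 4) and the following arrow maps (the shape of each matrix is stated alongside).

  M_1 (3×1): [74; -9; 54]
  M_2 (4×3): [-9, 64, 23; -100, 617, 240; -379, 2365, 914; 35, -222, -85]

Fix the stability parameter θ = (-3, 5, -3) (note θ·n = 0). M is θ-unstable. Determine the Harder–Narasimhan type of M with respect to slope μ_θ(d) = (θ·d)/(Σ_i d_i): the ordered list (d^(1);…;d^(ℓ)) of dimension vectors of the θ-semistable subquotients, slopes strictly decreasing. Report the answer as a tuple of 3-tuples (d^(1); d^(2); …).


Interval decomposition of M: I[1,3], I[2,3]^2, I[3,3].
HN type (ℓ=2): μ^(1)=1; μ^(2)=-3

((0, 3, 3); (1, 0, 1))


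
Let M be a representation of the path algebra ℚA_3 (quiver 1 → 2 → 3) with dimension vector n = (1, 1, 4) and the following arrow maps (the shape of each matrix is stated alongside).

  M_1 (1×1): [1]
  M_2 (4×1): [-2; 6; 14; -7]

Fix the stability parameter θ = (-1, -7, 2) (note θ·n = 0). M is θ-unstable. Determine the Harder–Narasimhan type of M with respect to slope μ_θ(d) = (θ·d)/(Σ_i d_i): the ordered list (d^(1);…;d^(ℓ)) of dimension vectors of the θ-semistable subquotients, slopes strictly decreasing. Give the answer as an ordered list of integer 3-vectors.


Interval decomposition of M: I[1,3], I[3,3]^3.
HN type (ℓ=2): μ^(1)=2; μ^(2)=-4

((0, 0, 4); (1, 1, 0))


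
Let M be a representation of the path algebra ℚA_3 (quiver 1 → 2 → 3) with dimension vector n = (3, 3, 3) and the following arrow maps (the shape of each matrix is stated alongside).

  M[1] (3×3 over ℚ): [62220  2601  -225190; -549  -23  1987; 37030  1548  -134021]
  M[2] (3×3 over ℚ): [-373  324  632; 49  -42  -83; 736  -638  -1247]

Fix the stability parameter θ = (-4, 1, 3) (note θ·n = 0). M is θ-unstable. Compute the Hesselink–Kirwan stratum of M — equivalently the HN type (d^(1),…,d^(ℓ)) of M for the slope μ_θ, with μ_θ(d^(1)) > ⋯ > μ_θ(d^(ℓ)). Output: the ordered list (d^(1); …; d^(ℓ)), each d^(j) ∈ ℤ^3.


Via rank(M_{q-1}∘⋯∘M_p): M ≅ I[1,2], I[1,3]^2, I[3,3].
μ_θ-semistable layers: μ^(1)=3; μ^(2)=1; μ^(3)=-4

((0, 0, 3); (0, 3, 0); (3, 0, 0))


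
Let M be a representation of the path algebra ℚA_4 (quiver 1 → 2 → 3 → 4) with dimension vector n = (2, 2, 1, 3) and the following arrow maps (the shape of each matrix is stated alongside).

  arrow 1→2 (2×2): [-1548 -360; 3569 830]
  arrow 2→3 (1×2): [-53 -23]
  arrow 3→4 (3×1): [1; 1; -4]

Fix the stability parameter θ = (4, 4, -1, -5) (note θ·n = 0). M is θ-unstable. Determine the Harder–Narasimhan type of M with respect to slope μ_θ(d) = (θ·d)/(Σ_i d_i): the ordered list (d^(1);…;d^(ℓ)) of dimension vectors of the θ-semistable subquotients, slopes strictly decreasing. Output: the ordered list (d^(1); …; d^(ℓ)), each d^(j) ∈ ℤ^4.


Barcode: M ≅ I[1,1], I[1,4], I[2,2], I[4,4]^2. HN layers by μ_θ (3 steps, strictly decreasing):
  μ^(1)=4; μ^(2)=1/2; μ^(3)=-5

((1, 1, 0, 0); (1, 1, 1, 1); (0, 0, 0, 2))


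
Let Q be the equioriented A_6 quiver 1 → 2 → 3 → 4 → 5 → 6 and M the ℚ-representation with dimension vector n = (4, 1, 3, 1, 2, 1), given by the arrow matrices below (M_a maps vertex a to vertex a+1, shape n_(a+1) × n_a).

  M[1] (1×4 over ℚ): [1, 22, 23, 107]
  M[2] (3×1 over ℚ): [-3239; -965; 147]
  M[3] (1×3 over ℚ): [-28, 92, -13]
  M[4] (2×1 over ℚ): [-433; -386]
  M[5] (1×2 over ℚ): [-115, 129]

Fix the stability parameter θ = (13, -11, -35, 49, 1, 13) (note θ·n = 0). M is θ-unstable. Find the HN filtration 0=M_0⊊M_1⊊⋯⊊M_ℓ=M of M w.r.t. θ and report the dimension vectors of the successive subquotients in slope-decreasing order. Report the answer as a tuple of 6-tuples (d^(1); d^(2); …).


Barcode: M ≅ I[1,1]^3, I[1,6], I[3,3]^2, I[5,5]. HN layers by μ_θ (5 steps, strictly decreasing):
  μ^(1)=21; μ^(2)=13; μ^(3)=1; μ^(4)=-11; μ^(5)=-35

((0, 0, 0, 1, 1, 1); (3, 0, 0, 0, 0, 0); (0, 0, 0, 0, 1, 0); (1, 1, 1, 0, 0, 0); (0, 0, 2, 0, 0, 0))


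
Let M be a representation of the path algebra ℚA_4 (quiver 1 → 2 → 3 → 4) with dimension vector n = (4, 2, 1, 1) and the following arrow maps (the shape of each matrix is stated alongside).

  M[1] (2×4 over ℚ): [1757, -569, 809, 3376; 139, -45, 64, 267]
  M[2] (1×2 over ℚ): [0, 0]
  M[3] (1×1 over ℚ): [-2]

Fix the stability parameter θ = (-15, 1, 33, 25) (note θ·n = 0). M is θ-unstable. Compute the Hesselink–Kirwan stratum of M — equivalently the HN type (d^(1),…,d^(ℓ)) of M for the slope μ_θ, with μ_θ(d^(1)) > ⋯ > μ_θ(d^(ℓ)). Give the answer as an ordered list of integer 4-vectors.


Barcode: M ≅ I[1,1]^2, I[1,2]^2, I[3,4]. HN layers by μ_θ (3 steps, strictly decreasing):
  μ^(1)=29; μ^(2)=1; μ^(3)=-15

((0, 0, 1, 1); (0, 2, 0, 0); (4, 0, 0, 0))


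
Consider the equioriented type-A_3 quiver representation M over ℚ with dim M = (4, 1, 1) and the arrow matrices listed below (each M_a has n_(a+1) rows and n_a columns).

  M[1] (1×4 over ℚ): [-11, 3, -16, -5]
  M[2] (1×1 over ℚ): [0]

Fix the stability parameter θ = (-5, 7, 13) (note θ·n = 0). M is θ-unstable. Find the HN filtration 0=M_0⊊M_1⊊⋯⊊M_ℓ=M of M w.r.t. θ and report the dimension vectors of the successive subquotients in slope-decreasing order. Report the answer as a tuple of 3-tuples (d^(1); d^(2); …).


Interval decomposition of M: I[1,1]^3, I[1,2], I[3,3].
HN type (ℓ=3): μ^(1)=13; μ^(2)=7; μ^(3)=-5

((0, 0, 1); (0, 1, 0); (4, 0, 0))


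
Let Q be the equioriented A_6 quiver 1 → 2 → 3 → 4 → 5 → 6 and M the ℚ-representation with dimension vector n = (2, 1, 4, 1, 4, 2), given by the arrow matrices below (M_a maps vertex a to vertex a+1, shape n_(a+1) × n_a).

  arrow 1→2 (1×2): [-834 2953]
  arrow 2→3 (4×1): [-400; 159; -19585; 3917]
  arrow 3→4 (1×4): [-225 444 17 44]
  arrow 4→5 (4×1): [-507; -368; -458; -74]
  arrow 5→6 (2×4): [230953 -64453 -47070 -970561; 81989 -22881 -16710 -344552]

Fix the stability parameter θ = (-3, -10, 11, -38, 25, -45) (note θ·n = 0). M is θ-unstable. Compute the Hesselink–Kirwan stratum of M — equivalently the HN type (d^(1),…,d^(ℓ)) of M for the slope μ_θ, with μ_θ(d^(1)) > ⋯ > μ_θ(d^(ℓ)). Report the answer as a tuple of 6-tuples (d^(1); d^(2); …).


Interval decomposition of M: I[1,1], I[1,6], I[3,3]^3, I[5,5]^2, I[5,6].
HN type (ℓ=4): μ^(1)=25; μ^(2)=11; μ^(3)=-3; μ^(4)=-10

((0, 0, 0, 0, 2, 0); (0, 0, 3, 0, 0, 0); (1, 0, 0, 0, 0, 0); (1, 1, 1, 1, 2, 2))


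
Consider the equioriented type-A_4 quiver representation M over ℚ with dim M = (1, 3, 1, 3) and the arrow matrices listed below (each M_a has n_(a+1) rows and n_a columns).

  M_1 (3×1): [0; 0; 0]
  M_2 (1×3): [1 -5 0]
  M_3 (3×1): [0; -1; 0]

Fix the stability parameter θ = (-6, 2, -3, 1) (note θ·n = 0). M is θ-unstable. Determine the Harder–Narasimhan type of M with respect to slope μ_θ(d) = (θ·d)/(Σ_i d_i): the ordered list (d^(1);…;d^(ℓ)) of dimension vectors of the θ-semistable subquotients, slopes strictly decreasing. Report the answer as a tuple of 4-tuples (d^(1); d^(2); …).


Barcode: M ≅ I[1,1], I[2,2]^2, I[2,4], I[4,4]^2. HN layers by μ_θ (4 steps, strictly decreasing):
  μ^(1)=2; μ^(2)=1; μ^(3)=-1/2; μ^(4)=-6

((0, 2, 0, 0); (0, 0, 0, 3); (0, 1, 1, 0); (1, 0, 0, 0))


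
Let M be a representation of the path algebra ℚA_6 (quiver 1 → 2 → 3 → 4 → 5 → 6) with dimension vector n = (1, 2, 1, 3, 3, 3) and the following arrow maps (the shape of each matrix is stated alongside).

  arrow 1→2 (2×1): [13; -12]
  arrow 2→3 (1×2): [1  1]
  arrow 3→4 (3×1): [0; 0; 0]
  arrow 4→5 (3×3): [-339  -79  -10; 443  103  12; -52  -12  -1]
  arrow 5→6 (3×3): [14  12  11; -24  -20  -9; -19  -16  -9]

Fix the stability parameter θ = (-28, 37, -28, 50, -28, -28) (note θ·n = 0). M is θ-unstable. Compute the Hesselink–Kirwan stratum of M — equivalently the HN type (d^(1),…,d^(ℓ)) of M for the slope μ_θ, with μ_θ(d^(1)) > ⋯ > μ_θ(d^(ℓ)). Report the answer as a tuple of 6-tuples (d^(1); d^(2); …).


Barcode: M ≅ I[1,3], I[2,2], I[4,4], I[4,6]^2, I[5,6]. HN layers by μ_θ (5 steps, strictly decreasing):
  μ^(1)=50; μ^(2)=37; μ^(3)=9/2; μ^(4)=-2; μ^(5)=-28

((0, 0, 0, 1, 0, 0); (0, 1, 0, 0, 0, 0); (0, 1, 1, 0, 0, 0); (0, 0, 0, 2, 2, 2); (1, 0, 0, 0, 1, 1))


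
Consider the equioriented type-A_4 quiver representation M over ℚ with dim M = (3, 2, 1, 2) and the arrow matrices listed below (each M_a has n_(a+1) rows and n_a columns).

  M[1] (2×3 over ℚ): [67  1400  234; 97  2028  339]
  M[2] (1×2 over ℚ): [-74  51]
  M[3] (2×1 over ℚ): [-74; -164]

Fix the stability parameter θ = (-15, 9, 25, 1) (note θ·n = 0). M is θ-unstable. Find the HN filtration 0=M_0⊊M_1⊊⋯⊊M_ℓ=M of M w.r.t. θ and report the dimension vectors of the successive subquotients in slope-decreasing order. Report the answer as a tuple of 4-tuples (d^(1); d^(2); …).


Via rank(M_{q-1}∘⋯∘M_p): M ≅ I[1,1], I[1,2], I[1,4], I[4,4].
μ_θ-semistable layers: μ^(1)=13; μ^(2)=9; μ^(3)=1; μ^(4)=-15

((0, 0, 1, 1); (0, 2, 0, 0); (0, 0, 0, 1); (3, 0, 0, 0))


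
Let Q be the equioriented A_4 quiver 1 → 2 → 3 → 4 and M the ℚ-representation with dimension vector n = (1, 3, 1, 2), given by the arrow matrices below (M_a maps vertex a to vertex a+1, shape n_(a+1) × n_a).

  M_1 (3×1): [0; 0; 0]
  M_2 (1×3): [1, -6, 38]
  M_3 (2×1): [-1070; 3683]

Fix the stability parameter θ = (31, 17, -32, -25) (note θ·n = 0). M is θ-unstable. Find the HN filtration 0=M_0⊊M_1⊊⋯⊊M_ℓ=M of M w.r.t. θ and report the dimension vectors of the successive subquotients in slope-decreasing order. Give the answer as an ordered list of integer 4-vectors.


Barcode: M ≅ I[1,1], I[2,2]^2, I[2,4], I[4,4]. HN layers by μ_θ (4 steps, strictly decreasing):
  μ^(1)=31; μ^(2)=17; μ^(3)=-40/3; μ^(4)=-25

((1, 0, 0, 0); (0, 2, 0, 0); (0, 1, 1, 1); (0, 0, 0, 1))


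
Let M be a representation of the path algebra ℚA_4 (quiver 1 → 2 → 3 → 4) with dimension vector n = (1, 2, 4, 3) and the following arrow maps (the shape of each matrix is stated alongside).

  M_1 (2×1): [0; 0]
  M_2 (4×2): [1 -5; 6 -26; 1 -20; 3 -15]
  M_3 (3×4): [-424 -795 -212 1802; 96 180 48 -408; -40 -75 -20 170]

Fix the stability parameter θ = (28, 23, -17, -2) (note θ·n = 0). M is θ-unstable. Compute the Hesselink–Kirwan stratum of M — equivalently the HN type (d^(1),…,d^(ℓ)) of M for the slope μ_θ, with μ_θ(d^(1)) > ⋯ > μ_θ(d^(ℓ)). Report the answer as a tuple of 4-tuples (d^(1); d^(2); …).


Barcode: M ≅ I[1,1], I[2,3]^2, I[3,3], I[3,4], I[4,4]^2. HN layers by μ_θ (4 steps, strictly decreasing):
  μ^(1)=28; μ^(2)=3; μ^(3)=-2; μ^(4)=-17

((1, 0, 0, 0); (0, 2, 2, 0); (0, 0, 0, 3); (0, 0, 2, 0))


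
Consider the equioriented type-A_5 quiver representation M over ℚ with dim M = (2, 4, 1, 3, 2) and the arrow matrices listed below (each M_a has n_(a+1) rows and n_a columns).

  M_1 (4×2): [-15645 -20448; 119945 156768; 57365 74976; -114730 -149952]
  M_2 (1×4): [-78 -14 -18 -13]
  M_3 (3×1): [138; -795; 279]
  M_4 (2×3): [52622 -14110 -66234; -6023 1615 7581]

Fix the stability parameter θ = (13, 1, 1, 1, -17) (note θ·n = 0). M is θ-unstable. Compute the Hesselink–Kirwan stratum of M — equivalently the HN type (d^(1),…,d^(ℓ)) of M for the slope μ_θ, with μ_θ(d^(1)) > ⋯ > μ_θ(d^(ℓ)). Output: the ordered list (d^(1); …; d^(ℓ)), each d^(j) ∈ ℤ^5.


Barcode: M ≅ I[1,1], I[1,2], I[2,2]^2, I[2,4], I[4,4], I[4,5], I[5,5]. HN layers by μ_θ (5 steps, strictly decreasing):
  μ^(1)=13; μ^(2)=7; μ^(3)=1; μ^(4)=-8; μ^(5)=-17

((1, 0, 0, 0, 0); (1, 1, 0, 0, 0); (0, 3, 1, 2, 0); (0, 0, 0, 1, 1); (0, 0, 0, 0, 1))


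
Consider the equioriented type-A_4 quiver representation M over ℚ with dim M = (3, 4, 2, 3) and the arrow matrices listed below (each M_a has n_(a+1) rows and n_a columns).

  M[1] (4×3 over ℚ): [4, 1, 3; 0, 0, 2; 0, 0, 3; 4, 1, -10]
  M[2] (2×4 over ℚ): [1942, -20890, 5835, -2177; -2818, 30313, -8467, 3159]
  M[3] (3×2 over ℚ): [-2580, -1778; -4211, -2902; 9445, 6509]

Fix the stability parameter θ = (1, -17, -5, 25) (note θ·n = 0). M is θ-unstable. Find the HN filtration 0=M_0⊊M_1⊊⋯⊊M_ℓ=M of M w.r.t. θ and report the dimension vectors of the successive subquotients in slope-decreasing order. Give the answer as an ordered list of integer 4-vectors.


Interval decomposition of M: I[1,1], I[1,4]^2, I[2,2]^2, I[4,4].
HN type (ℓ=5): μ^(1)=25; μ^(2)=1; μ^(3)=-5; μ^(4)=-8; μ^(5)=-17

((0, 0, 0, 3); (1, 0, 0, 0); (0, 0, 2, 0); (2, 2, 0, 0); (0, 2, 0, 0))


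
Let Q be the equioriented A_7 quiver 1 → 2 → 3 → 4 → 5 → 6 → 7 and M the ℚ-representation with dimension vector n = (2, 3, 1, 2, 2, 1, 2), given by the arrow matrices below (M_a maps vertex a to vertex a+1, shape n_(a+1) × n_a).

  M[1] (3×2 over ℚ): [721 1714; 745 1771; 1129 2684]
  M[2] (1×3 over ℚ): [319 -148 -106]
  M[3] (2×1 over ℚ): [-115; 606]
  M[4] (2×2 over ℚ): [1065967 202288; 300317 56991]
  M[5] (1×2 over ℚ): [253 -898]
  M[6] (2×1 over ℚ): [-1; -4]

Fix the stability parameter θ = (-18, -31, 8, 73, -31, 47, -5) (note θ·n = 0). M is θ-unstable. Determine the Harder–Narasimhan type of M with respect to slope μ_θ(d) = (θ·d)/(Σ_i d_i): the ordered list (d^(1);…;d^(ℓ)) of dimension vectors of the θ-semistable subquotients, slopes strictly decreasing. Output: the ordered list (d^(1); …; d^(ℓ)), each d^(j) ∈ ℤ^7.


Interval decomposition of M: I[1,2], I[1,7], I[2,2], I[4,5], I[7,7].
HN type (ℓ=5): μ^(1)=21; μ^(2)=8; μ^(3)=-5; μ^(4)=-49/2; μ^(5)=-31

((0, 0, 0, 2, 2, 1, 1); (0, 0, 1, 0, 0, 0, 0); (0, 0, 0, 0, 0, 0, 1); (2, 2, 0, 0, 0, 0, 0); (0, 1, 0, 0, 0, 0, 0))


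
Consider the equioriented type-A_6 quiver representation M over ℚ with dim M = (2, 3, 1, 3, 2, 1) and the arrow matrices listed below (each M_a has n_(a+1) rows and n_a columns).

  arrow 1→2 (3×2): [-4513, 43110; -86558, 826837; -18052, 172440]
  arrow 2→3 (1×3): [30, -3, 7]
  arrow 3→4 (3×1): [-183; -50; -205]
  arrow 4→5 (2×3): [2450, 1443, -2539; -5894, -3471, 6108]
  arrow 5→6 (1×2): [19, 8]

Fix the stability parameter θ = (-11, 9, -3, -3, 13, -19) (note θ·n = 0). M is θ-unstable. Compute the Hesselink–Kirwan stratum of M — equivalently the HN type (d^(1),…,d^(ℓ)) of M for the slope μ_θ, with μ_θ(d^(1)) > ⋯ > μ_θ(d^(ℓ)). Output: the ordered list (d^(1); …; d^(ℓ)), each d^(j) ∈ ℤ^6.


Via rank(M_{q-1}∘⋯∘M_p): M ≅ I[1,2], I[1,6], I[2,2], I[4,4], I[4,5].
μ_θ-semistable layers: μ^(1)=13; μ^(2)=9; μ^(3)=-3/5; μ^(4)=-3; μ^(5)=-11

((0, 0, 0, 0, 1, 0); (0, 2, 0, 0, 0, 0); (0, 1, 1, 1, 1, 1); (0, 0, 0, 2, 0, 0); (2, 0, 0, 0, 0, 0))


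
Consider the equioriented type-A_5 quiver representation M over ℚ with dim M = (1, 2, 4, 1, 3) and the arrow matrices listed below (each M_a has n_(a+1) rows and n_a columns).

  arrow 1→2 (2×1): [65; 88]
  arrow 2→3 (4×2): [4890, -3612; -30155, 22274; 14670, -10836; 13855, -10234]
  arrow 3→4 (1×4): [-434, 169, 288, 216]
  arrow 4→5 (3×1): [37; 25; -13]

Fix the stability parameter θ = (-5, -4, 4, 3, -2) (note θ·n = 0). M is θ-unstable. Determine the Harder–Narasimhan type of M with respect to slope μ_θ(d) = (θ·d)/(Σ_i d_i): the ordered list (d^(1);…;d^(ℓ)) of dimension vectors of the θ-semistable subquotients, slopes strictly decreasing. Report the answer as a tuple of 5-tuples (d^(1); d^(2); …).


Via rank(M_{q-1}∘⋯∘M_p): M ≅ I[1,5], I[2,2], I[3,3]^3, I[5,5]^2.
μ_θ-semistable layers: μ^(1)=4; μ^(2)=5/3; μ^(3)=-2; μ^(4)=-4; μ^(5)=-5

((0, 0, 3, 0, 0); (0, 0, 1, 1, 1); (0, 0, 0, 0, 2); (0, 2, 0, 0, 0); (1, 0, 0, 0, 0))


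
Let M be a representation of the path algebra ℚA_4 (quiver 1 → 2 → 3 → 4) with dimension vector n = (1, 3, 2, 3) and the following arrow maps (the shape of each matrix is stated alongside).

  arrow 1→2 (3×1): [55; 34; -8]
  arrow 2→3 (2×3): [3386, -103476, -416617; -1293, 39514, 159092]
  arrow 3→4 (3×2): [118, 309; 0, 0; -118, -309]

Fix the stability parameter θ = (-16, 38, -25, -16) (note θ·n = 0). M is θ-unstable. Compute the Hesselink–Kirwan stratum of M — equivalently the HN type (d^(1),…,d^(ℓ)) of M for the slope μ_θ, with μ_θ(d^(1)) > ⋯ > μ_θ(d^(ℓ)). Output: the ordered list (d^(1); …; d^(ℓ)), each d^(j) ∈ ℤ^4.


Barcode: M ≅ I[1,4], I[2,2], I[2,3], I[4,4]^2. HN layers by μ_θ (4 steps, strictly decreasing):
  μ^(1)=38; μ^(2)=13/2; μ^(3)=-1; μ^(4)=-16

((0, 1, 0, 0); (0, 1, 1, 0); (0, 1, 1, 1); (1, 0, 0, 2))


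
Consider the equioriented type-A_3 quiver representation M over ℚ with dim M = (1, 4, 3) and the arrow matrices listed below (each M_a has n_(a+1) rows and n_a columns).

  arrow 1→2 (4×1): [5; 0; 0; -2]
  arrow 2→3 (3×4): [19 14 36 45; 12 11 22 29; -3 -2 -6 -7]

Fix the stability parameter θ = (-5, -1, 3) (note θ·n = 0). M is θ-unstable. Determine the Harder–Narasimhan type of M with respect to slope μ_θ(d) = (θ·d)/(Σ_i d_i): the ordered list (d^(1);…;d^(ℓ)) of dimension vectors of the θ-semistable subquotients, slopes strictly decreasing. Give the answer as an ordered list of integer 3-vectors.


Barcode: M ≅ I[1,3], I[2,2], I[2,3]^2. HN layers by μ_θ (3 steps, strictly decreasing):
  μ^(1)=3; μ^(2)=-1; μ^(3)=-5

((0, 0, 3); (0, 4, 0); (1, 0, 0))


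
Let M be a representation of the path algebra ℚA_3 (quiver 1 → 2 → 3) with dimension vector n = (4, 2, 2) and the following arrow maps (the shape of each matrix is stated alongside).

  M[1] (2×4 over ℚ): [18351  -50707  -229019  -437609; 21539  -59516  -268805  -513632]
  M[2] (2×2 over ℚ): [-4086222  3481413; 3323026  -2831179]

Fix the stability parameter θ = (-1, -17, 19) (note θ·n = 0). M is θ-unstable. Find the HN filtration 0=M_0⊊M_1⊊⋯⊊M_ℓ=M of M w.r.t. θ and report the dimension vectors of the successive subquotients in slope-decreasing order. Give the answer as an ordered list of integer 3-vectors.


Barcode: M ≅ I[1,1]^2, I[1,2], I[1,3], I[3,3]. HN layers by μ_θ (3 steps, strictly decreasing):
  μ^(1)=19; μ^(2)=-1; μ^(3)=-9

((0, 0, 2); (2, 0, 0); (2, 2, 0))


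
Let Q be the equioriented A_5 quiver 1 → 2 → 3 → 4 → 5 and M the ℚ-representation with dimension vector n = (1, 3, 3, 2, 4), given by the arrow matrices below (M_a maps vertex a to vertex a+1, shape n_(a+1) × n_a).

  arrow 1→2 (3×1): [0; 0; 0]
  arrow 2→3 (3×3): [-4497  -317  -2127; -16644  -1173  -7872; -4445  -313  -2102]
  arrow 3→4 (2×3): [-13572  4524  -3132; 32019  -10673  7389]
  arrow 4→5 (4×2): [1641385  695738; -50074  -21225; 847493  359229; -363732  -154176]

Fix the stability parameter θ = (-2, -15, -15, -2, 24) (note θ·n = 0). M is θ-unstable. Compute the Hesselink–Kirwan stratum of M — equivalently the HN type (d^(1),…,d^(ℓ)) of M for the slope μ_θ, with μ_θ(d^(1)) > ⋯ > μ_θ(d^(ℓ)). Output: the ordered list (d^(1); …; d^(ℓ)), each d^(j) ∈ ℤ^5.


Via rank(M_{q-1}∘⋯∘M_p): M ≅ I[1,1], I[2,3]^2, I[2,5], I[4,5], I[5,5]^2.
μ_θ-semistable layers: μ^(1)=24; μ^(2)=-2; μ^(3)=-15

((0, 0, 0, 0, 4); (1, 0, 0, 2, 0); (0, 3, 3, 0, 0))


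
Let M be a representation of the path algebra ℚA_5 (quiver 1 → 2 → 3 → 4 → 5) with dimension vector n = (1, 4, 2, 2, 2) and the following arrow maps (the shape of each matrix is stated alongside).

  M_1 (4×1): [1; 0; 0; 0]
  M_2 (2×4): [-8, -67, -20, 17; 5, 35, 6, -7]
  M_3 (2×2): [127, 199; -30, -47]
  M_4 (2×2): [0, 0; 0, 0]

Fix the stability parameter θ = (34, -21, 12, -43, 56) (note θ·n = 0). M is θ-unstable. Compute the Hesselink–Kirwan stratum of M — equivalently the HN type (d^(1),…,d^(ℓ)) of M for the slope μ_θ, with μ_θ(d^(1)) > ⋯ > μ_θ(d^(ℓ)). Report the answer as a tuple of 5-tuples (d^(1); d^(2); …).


Interval decomposition of M: I[1,4], I[2,2]^2, I[2,4], I[5,5]^2.
HN type (ℓ=4): μ^(1)=56; μ^(2)=-9/2; μ^(3)=-31/2; μ^(4)=-21

((0, 0, 0, 0, 2); (1, 1, 1, 1, 0); (0, 0, 1, 1, 0); (0, 3, 0, 0, 0))


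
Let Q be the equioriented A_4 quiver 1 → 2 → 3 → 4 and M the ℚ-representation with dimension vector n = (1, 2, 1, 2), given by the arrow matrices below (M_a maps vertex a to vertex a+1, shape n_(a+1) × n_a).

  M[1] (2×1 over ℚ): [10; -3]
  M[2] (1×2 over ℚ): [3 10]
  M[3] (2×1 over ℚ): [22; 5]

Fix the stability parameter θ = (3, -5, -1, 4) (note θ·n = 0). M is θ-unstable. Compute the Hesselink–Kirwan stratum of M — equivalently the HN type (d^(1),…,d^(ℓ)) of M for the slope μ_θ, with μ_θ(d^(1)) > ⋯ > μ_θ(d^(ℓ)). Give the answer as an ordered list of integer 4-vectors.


Via rank(M_{q-1}∘⋯∘M_p): M ≅ I[1,2], I[2,4], I[4,4].
μ_θ-semistable layers: μ^(1)=4; μ^(2)=-1; μ^(3)=-5

((0, 0, 0, 2); (1, 1, 1, 0); (0, 1, 0, 0))


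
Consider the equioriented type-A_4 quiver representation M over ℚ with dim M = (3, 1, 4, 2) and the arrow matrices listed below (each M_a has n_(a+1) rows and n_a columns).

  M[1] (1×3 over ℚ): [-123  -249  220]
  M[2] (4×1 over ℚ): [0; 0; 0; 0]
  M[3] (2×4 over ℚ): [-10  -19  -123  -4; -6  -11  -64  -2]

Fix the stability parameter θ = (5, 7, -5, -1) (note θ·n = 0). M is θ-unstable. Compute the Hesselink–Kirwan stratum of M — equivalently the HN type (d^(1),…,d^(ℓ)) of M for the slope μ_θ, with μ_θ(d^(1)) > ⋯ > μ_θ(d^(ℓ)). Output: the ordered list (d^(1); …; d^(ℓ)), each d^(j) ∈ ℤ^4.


Interval decomposition of M: I[1,1]^2, I[1,2], I[3,3]^2, I[3,4]^2.
HN type (ℓ=4): μ^(1)=7; μ^(2)=5; μ^(3)=-1; μ^(4)=-5

((0, 1, 0, 0); (3, 0, 0, 0); (0, 0, 0, 2); (0, 0, 4, 0))


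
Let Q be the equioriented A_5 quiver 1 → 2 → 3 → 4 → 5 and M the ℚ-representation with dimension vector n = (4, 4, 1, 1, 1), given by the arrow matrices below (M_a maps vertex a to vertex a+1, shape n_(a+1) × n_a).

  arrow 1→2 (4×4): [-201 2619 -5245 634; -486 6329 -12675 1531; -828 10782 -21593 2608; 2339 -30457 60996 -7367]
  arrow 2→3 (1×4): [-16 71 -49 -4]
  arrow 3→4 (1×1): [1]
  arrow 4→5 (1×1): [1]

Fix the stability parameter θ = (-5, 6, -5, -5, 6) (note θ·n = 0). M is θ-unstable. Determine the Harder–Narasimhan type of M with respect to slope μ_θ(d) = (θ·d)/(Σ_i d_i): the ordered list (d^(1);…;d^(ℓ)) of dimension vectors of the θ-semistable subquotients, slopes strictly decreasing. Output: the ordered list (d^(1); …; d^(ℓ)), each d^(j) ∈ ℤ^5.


Interval decomposition of M: I[1,2]^3, I[1,5].
HN type (ℓ=3): μ^(1)=6; μ^(2)=-4/3; μ^(3)=-5

((0, 3, 0, 0, 1); (0, 1, 1, 1, 0); (4, 0, 0, 0, 0))


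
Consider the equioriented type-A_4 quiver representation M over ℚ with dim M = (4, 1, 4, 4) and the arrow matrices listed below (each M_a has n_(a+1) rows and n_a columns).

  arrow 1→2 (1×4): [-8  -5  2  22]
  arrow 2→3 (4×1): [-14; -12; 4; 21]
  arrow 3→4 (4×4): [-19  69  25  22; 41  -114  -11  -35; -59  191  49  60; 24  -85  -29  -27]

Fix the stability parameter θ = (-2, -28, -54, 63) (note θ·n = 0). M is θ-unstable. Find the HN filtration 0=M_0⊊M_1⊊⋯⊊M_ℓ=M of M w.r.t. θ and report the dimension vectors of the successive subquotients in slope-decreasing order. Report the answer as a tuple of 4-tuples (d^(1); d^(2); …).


Interval decomposition of M: I[1,1]^3, I[1,4], I[3,3], I[3,4]^2, I[4,4].
HN type (ℓ=4): μ^(1)=63; μ^(2)=-2; μ^(3)=-28; μ^(4)=-54

((0, 0, 0, 4); (3, 0, 0, 0); (1, 1, 1, 0); (0, 0, 3, 0))


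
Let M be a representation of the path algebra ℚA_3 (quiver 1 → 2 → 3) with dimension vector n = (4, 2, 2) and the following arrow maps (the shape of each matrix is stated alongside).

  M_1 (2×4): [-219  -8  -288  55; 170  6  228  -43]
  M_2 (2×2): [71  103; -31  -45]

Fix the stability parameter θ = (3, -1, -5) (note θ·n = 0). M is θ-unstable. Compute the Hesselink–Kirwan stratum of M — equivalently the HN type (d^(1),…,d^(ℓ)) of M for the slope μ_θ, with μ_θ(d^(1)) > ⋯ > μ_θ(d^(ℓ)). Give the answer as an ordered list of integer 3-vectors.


Via rank(M_{q-1}∘⋯∘M_p): M ≅ I[1,1]^2, I[1,3]^2.
μ_θ-semistable layers: μ^(1)=3; μ^(2)=-1

((2, 0, 0); (2, 2, 2))


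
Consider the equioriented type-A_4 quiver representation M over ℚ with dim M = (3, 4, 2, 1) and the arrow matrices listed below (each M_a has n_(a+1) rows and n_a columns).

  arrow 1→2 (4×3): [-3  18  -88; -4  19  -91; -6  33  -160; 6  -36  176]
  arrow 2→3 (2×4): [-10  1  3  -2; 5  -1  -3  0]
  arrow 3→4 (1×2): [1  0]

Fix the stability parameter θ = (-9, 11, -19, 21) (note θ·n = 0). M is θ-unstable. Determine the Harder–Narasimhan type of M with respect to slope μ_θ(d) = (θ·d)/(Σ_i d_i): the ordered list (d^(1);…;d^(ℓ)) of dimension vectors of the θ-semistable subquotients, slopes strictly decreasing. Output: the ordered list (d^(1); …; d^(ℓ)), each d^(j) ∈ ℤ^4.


Barcode: M ≅ I[1,2], I[1,3], I[1,4], I[2,2]. HN layers by μ_θ (4 steps, strictly decreasing):
  μ^(1)=21; μ^(2)=11; μ^(3)=-4; μ^(4)=-9

((0, 0, 0, 1); (0, 2, 0, 0); (0, 2, 2, 0); (3, 0, 0, 0))


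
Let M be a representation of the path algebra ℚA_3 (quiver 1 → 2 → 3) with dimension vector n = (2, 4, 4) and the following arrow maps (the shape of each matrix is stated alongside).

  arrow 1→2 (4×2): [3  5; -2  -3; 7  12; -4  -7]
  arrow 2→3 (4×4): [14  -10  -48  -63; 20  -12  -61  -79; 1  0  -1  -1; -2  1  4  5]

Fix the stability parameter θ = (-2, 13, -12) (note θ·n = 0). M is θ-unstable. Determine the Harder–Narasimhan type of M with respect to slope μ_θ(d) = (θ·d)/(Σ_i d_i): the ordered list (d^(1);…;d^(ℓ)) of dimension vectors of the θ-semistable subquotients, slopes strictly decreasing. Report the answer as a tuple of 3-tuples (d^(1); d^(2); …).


Via rank(M_{q-1}∘⋯∘M_p): M ≅ I[1,3]^2, I[2,3]^2.
μ_θ-semistable layers: μ^(1)=1/2; μ^(2)=-2

((0, 4, 4); (2, 0, 0))


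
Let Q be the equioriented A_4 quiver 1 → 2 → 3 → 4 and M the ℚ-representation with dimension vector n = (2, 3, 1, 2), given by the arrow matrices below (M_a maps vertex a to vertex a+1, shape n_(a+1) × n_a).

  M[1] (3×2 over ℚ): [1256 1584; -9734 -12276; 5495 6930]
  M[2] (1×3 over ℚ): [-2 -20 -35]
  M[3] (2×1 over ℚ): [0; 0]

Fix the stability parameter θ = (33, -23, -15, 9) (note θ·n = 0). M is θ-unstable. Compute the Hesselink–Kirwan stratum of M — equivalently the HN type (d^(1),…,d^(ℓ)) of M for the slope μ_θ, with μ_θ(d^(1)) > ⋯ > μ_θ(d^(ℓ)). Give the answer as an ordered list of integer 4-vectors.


Via rank(M_{q-1}∘⋯∘M_p): M ≅ I[1,1], I[1,3], I[2,2]^2, I[4,4]^2.
μ_θ-semistable layers: μ^(1)=33; μ^(2)=9; μ^(3)=-5/3; μ^(4)=-23

((1, 0, 0, 0); (0, 0, 0, 2); (1, 1, 1, 0); (0, 2, 0, 0))


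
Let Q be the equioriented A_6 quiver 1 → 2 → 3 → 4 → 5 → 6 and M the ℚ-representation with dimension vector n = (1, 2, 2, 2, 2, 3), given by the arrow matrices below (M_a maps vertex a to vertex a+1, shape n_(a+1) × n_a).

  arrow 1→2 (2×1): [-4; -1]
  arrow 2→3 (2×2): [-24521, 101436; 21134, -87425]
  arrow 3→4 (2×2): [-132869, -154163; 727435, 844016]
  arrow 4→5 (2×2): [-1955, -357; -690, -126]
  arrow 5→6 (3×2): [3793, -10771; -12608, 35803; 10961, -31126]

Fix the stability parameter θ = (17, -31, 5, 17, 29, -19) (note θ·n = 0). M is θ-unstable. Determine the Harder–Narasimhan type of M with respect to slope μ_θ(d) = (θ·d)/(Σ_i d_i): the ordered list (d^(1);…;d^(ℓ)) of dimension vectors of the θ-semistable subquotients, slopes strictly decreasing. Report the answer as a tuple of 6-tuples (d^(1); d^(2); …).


Interval decomposition of M: I[1,6], I[2,4], I[5,6], I[6,6].
HN type (ℓ=6): μ^(1)=17; μ^(2)=9; μ^(3)=5; μ^(4)=-7; μ^(5)=-19; μ^(6)=-31

((0, 0, 0, 1, 0, 0); (0, 0, 0, 1, 1, 1); (0, 0, 2, 0, 1, 1); (1, 1, 0, 0, 0, 0); (0, 0, 0, 0, 0, 1); (0, 1, 0, 0, 0, 0))


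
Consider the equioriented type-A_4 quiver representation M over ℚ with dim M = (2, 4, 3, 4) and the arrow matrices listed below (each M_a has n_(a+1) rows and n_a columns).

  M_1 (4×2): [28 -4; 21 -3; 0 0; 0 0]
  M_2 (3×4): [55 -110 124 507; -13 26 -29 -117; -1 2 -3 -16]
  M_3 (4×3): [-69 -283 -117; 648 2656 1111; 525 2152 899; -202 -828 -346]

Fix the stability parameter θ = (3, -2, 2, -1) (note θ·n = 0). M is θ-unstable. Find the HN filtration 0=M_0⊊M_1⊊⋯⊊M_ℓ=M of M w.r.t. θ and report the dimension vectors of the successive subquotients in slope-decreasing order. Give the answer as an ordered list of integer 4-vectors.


Interval decomposition of M: I[1,1], I[1,4], I[2,2], I[2,4]^2, I[4,4].
HN type (ℓ=4): μ^(1)=3; μ^(2)=1/2; μ^(3)=-1; μ^(4)=-2

((1, 0, 0, 0); (1, 1, 3, 3); (0, 0, 0, 1); (0, 3, 0, 0))


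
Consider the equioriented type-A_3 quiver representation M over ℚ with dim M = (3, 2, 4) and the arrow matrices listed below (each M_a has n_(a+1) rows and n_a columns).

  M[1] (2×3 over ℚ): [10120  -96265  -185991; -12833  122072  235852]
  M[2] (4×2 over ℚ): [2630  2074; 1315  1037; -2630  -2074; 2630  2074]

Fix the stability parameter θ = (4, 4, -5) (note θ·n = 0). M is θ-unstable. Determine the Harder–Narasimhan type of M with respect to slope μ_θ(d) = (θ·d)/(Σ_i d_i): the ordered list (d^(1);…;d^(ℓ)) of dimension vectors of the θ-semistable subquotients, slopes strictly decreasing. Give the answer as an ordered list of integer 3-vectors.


Barcode: M ≅ I[1,1], I[1,2], I[1,3], I[3,3]^3. HN layers by μ_θ (3 steps, strictly decreasing):
  μ^(1)=4; μ^(2)=1; μ^(3)=-5

((2, 1, 0); (1, 1, 1); (0, 0, 3))
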